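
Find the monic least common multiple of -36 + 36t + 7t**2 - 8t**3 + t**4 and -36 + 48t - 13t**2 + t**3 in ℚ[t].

216 - 252t - 6t**2 + 55t**3 - 14t**4 + t**5

Euclidean algorithm in ℚ[t]:
  t**4 - 8t**3 + 7t**2 + 36t - 36 = (t + 5)(t**3 - 13t**2 + 48t - 36) + (24t**2 - 168t + 144)
  t**3 - 13t**2 + 48t - 36 = ((1/24)t - 1/4)(24t**2 - 168t + 144) + (0)
Last nonzero remainder: 24t**2 - 168t + 144. Dividing through by 24 gives the monic gcd t**2 - 7t + 6.
Then lcm(f, g) = f·g / gcd(f, g); expanding and making the result monic gives the answer.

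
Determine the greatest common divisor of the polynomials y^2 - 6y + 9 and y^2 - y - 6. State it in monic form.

y - 3

Euclidean algorithm in ℚ[y]:
  y^2 - 6y + 9 = (y^2 - y - 6) + (-5y + 15)
  y^2 - y - 6 = (-(1/5)y - 2/5)(-5y + 15) + (0)
Last nonzero remainder: -5y + 15. Dividing through by -5 gives the monic gcd y - 3.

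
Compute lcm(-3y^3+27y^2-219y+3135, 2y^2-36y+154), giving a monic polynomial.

Apply the Euclidean algorithm:
  -3y^3+27y^2-219y+3135 = (-(3/2)y-27/2)(2y^2-36y+154) + (-474y+5214)
  2y^2-36y+154 = (-(1/237)y+7/237)(-474y+5214) + (0)
Last nonzero remainder: -474y+5214. Dividing through by -474 gives the monic gcd y-11.
Then lcm(f, g) = f·g / gcd(f, g); expanding and making the result monic gives the answer.

y^4-16y^3+136y^2-1556y+7315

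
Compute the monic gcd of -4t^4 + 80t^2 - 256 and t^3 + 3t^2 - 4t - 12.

t^2 - 4

Apply the Euclidean algorithm:
  -4t^4 + 80t^2 - 256 = (-4t + 12)(t^3 + 3t^2 - 4t - 12) + (28t^2 - 112)
  t^3 + 3t^2 - 4t - 12 = ((1/28)t + 3/28)(28t^2 - 112) + (0)
Last nonzero remainder: 28t^2 - 112. Dividing through by 28 gives the monic gcd t^2 - 4.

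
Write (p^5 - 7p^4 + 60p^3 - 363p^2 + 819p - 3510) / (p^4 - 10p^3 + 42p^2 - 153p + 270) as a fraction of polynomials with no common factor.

(p^2 + 39)/(p - 3)

Euclidean algorithm in ℚ[p]:
  p^5 - 7p^4 + 60p^3 - 363p^2 + 819p - 3510 = (p + 3)(p^4 - 10p^3 + 42p^2 - 153p + 270) + (48p^3 - 336p^2 + 1008p - 4320)
  p^4 - 10p^3 + 42p^2 - 153p + 270 = ((1/48)p - 1/16)(48p^3 - 336p^2 + 1008p - 4320) + (0)
Last nonzero remainder: 48p^3 - 336p^2 + 1008p - 4320. Dividing through by 48 gives the monic gcd p^3 - 7p^2 + 21p - 90.
Cancel p^3 - 7p^2 + 21p - 90 from numerator and denominator to get the reduced form.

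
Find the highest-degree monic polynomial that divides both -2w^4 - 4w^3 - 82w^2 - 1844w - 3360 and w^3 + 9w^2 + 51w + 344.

w + 8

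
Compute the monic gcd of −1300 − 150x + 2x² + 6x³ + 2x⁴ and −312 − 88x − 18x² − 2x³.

Repeated division with remainder:
  2x⁴ + 6x³ + 2x² − 150x − 1300 = (−x + 6)(−2x³ − 18x² − 88x − 312) + (22x² + 66x + 572)
  −2x³ − 18x² − 88x − 312 = (−(1/11)x − 6/11)(22x² + 66x + 572) + (0)
Last nonzero remainder: 22x² + 66x + 572. Dividing through by 22 gives the monic gcd x² + 3x + 26.

26 + 3x + x²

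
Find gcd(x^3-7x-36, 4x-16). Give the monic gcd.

x-4

Repeated division with remainder:
  x^3-7x-36 = ((1/4)x^2+x+9/4)(4x-16) + (0)
Last nonzero remainder: 4x-16. Dividing through by 4 gives the monic gcd x-4.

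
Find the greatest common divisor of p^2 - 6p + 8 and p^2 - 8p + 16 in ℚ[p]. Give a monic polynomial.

p - 4

Repeated division with remainder:
  p^2 - 6p + 8 = (p^2 - 8p + 16) + (2p - 8)
  p^2 - 8p + 16 = ((1/2)p - 2)(2p - 8) + (0)
Last nonzero remainder: 2p - 8. Dividing through by 2 gives the monic gcd p - 4.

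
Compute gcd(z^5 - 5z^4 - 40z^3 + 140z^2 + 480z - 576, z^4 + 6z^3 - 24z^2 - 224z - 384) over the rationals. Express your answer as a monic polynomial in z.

z^3 + 2z^2 - 32z - 96

Euclidean algorithm in ℚ[z]:
  z^5 - 5z^4 - 40z^3 + 140z^2 + 480z - 576 = (z - 11)(z^4 + 6z^3 - 24z^2 - 224z - 384) + (50z^3 + 100z^2 - 1600z - 4800)
  z^4 + 6z^3 - 24z^2 - 224z - 384 = ((1/50)z + 2/25)(50z^3 + 100z^2 - 1600z - 4800) + (0)
Last nonzero remainder: 50z^3 + 100z^2 - 1600z - 4800. Dividing through by 50 gives the monic gcd z^3 + 2z^2 - 32z - 96.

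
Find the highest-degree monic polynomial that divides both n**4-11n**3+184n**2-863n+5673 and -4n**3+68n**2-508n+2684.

n**2-6n+61

By polynomial division,
  n**4-11n**3+184n**2-863n+5673 = (-(1/4)n-3/2)(-4n**3+68n**2-508n+2684) + (159n**2-954n+9699)
  -4n**3+68n**2-508n+2684 = (-(4/159)n+44/159)(159n**2-954n+9699) + (0)
Last nonzero remainder: 159n**2-954n+9699. Dividing through by 159 gives the monic gcd n**2-6n+61.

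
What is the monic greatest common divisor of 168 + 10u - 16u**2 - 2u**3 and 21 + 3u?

7 + u

Euclidean algorithm in ℚ[u]:
  -2u**3 - 16u**2 + 10u + 168 = (-(2/3)u**2 - (2/3)u + 8)(3u + 21) + (0)
Last nonzero remainder: 3u + 21. Dividing through by 3 gives the monic gcd u + 7.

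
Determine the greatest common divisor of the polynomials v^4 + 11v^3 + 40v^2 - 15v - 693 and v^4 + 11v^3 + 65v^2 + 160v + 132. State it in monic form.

v^2 + 7v + 33

Apply the Euclidean algorithm:
  v^4 + 11v^3 + 40v^2 - 15v - 693 = (v^4 + 11v^3 + 65v^2 + 160v + 132) + (-25v^2 - 175v - 825)
  v^4 + 11v^3 + 65v^2 + 160v + 132 = (-(1/25)v^2 - (4/25)v - 4/25)(-25v^2 - 175v - 825) + (0)
Last nonzero remainder: -25v^2 - 175v - 825. Dividing through by -25 gives the monic gcd v^2 + 7v + 33.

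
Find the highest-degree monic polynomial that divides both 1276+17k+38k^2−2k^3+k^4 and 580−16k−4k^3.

29+5k+k^2

By polynomial division,
  k^4−2k^3+38k^2+17k+1276 = (−(1/4)k+1/2)(−4k^3−16k+580) + (34k^2+170k+986)
  −4k^3−16k+580 = (−(2/17)k+10/17)(34k^2+170k+986) + (0)
Last nonzero remainder: 34k^2+170k+986. Dividing through by 34 gives the monic gcd k^2+5k+29.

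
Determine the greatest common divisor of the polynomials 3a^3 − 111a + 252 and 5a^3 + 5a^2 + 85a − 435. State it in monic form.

a − 3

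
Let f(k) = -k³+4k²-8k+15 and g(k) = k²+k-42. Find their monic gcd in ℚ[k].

Euclidean algorithm in ℚ[k]:
  -k³+4k²-8k+15 = (-k+5)(k²+k-42) + (-55k+225)
  k²+k-42 = (-(1/55)k-56/605)(-55k+225) + (-2562/121)
  -55k+225 = ((6655/2562)k-9075/854)(-2562/121) + (0)
The last nonzero remainder is the constant -2562/121, so the polynomials are coprime and gcd = 1.

1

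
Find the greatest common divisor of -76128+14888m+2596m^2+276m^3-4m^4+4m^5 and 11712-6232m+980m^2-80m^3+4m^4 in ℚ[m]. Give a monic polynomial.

Repeated division with remainder:
  4m^5-4m^4+276m^3+2596m^2+14888m-76128 = (m+19)(4m^4-80m^3+980m^2-6232m+11712) + (816m^3-9792m^2+121584m-298656)
  4m^4-80m^3+980m^2-6232m+11712 = ((1/204)m-2/51)(816m^3-9792m^2+121584m-298656) + (0)
Last nonzero remainder: 816m^3-9792m^2+121584m-298656. Dividing through by 816 gives the monic gcd m^3-12m^2+149m-366.

-366+149m-12m^2+m^3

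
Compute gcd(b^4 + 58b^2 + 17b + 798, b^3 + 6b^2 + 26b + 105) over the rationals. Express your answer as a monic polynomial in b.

b^2 + b + 21

By polynomial division,
  b^4 + 58b^2 + 17b + 798 = (b - 6)(b^3 + 6b^2 + 26b + 105) + (68b^2 + 68b + 1428)
  b^3 + 6b^2 + 26b + 105 = ((1/68)b + 5/68)(68b^2 + 68b + 1428) + (0)
Last nonzero remainder: 68b^2 + 68b + 1428. Dividing through by 68 gives the monic gcd b^2 + b + 21.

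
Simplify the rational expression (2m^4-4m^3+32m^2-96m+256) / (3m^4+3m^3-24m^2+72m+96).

Repeated division with remainder:
  2m^4-4m^3+32m^2-96m+256 = (2/3)(3m^4+3m^3-24m^2+72m+96) + (-6m^3+48m^2-144m+192)
  3m^4+3m^3-24m^2+72m+96 = (-(1/2)m-9/2)(-6m^3+48m^2-144m+192) + (120m^2-480m+960)
  -6m^3+48m^2-144m+192 = (-(1/20)m+1/5)(120m^2-480m+960) + (0)
Last nonzero remainder: 120m^2-480m+960. Dividing through by 120 gives the monic gcd m^2-4m+8.
Cancel m^2-4m+8 from numerator and denominator to get the reduced form.

(2m^2+4m+32)/(3m^2+15m+12)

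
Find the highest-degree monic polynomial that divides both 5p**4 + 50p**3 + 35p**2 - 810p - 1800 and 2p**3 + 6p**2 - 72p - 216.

p**2 + 9p + 18

Apply the Euclidean algorithm:
  5p**4 + 50p**3 + 35p**2 - 810p - 1800 = ((5/2)p + 35/2)(2p**3 + 6p**2 - 72p - 216) + (110p**2 + 990p + 1980)
  2p**3 + 6p**2 - 72p - 216 = ((1/55)p - 6/55)(110p**2 + 990p + 1980) + (0)
Last nonzero remainder: 110p**2 + 990p + 1980. Dividing through by 110 gives the monic gcd p**2 + 9p + 18.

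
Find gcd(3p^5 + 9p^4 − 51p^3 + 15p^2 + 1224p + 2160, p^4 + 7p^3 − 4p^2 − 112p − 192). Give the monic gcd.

p^2 + 7p + 12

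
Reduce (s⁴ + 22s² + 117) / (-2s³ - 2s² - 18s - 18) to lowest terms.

Euclidean algorithm in ℚ[s]:
  s⁴ + 22s² + 117 = (-(1/2)s + 1/2)(-2s³ - 2s² - 18s - 18) + (14s² + 126)
  -2s³ - 2s² - 18s - 18 = (-(1/7)s - 1/7)(14s² + 126) + (0)
Last nonzero remainder: 14s² + 126. Dividing through by 14 gives the monic gcd s² + 9.
Cancel s² + 9 from numerator and denominator to get the reduced form.

(-s² - 13)/(2s + 2)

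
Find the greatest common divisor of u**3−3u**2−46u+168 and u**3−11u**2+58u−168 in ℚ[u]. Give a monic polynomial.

By polynomial division,
  u**3−3u**2−46u+168 = (u**3−11u**2+58u−168) + (8u**2−104u+336)
  u**3−11u**2+58u−168 = ((1/8)u+1/4)(8u**2−104u+336) + (42u−252)
  8u**2−104u+336 = ((4/21)u−4/3)(42u−252) + (0)
Last nonzero remainder: 42u−252. Dividing through by 42 gives the monic gcd u−6.

u−6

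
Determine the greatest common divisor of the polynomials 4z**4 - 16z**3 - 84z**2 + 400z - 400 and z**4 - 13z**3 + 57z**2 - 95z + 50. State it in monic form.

z**2 - 7z + 10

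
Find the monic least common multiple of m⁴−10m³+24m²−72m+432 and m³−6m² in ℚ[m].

Apply the Euclidean algorithm:
  m⁴−10m³+24m²−72m+432 = (m−4)(m³−6m²) + (−72m+432)
  m³−6m² = (−(1/72)m²)(−72m+432) + (0)
Last nonzero remainder: −72m+432. Dividing through by −72 gives the monic gcd m−6.
Then lcm(f, g) = f·g / gcd(f, g); expanding and making the result monic gives the answer.

m⁶−10m⁵+24m⁴−72m³+432m²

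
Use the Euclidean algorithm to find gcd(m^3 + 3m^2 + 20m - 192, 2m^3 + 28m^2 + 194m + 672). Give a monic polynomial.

By polynomial division,
  m^3 + 3m^2 + 20m - 192 = (1/2)(2m^3 + 28m^2 + 194m + 672) + (-11m^2 - 77m - 528)
  2m^3 + 28m^2 + 194m + 672 = (-(2/11)m - 14/11)(-11m^2 - 77m - 528) + (0)
Last nonzero remainder: -11m^2 - 77m - 528. Dividing through by -11 gives the monic gcd m^2 + 7m + 48.

m^2 + 7m + 48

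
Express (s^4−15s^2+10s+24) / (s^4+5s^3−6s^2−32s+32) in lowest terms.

Euclidean algorithm in ℚ[s]:
  s^4−15s^2+10s+24 = (s^4+5s^3−6s^2−32s+32) + (−5s^3−9s^2+42s−8)
  s^4+5s^3−6s^2−32s+32 = (−(1/5)s−16/25)(−5s^3−9s^2+42s−8) + (−(84/25)s^2−(168/25)s+672/25)
  −5s^3−9s^2+42s−8 = ((125/84)s−25/84)(−(84/25)s^2−(168/25)s+672/25) + (0)
Last nonzero remainder: −(84/25)s^2−(168/25)s+672/25. Dividing through by −84/25 gives the monic gcd s^2+2s−8.
Cancel s^2+2s−8 from numerator and denominator to get the reduced form.

(s^2−2s−3)/(s^2+3s−4)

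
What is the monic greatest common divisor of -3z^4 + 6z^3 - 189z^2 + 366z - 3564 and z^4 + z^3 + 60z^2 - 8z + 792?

Apply the Euclidean algorithm:
  -3z^4 + 6z^3 - 189z^2 + 366z - 3564 = (-3)(z^4 + z^3 + 60z^2 - 8z + 792) + (9z^3 - 9z^2 + 342z - 1188)
  z^4 + z^3 + 60z^2 - 8z + 792 = ((1/9)z + 2/9)(9z^3 - 9z^2 + 342z - 1188) + (24z^2 + 48z + 1056)
  9z^3 - 9z^2 + 342z - 1188 = ((3/8)z - 9/8)(24z^2 + 48z + 1056) + (0)
Last nonzero remainder: 24z^2 + 48z + 1056. Dividing through by 24 gives the monic gcd z^2 + 2z + 44.

z^2 + 2z + 44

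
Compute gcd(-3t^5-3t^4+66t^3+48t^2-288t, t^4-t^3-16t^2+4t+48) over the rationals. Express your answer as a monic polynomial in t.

t^3-3t^2-10t+24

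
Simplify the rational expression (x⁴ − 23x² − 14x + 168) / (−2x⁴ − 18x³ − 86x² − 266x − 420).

(−x² + 7x − 12)/(2x² + 4x + 30)

Repeated division with remainder:
  x⁴ − 23x² − 14x + 168 = (−1/2)(−2x⁴ − 18x³ − 86x² − 266x − 420) + (−9x³ − 66x² − 147x − 42)
  −2x⁴ − 18x³ − 86x² − 266x − 420 = ((2/9)x + 10/27)(−9x³ − 66x² − 147x − 42) + (−(260/9)x² − (1820/9)x − 3640/9)
  −9x³ − 66x² − 147x − 42 = ((81/260)x + 27/260)(−(260/9)x² − (1820/9)x − 3640/9) + (0)
Last nonzero remainder: −(260/9)x² − (1820/9)x − 3640/9. Dividing through by −260/9 gives the monic gcd x² + 7x + 14.
Cancel x² + 7x + 14 from numerator and denominator to get the reduced form.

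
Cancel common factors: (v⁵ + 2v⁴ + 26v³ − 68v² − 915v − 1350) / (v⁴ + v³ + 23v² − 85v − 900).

(v² + 5v + 6)/(v + 4)

Repeated division with remainder:
  v⁵ + 2v⁴ + 26v³ − 68v² − 915v − 1350 = (v + 1)(v⁴ + v³ + 23v² − 85v − 900) + (2v³ − 6v² + 70v − 450)
  v⁴ + v³ + 23v² − 85v − 900 = ((1/2)v + 2)(2v³ − 6v² + 70v − 450) + (0)
Last nonzero remainder: 2v³ − 6v² + 70v − 450. Dividing through by 2 gives the monic gcd v³ − 3v² + 35v − 225.
Cancel v³ − 3v² + 35v − 225 from numerator and denominator to get the reduced form.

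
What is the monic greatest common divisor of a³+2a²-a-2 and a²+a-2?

a²+a-2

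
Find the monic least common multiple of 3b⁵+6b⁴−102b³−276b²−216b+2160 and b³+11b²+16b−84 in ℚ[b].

Apply the Euclidean algorithm:
  3b⁵+6b⁴−102b³−276b²−216b+2160 = (3b²−27b+147)(b³+11b²+16b−84) + (−1209b²−4836b+14508)
  b³+11b²+16b−84 = (−(1/1209)b−7/1209)(−1209b²−4836b+14508) + (0)
Last nonzero remainder: −1209b²−4836b+14508. Dividing through by −1209 gives the monic gcd b²+4b−12.
Then lcm(f, g) = f·g / gcd(f, g); expanding and making the result monic gives the answer.

b⁶+9b⁵−20b⁴−330b³−716b²+216b+5040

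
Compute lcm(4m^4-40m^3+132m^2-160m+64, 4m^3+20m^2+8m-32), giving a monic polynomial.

m^6-4m^5-19m^4+78m^3+40m^2-224m+128

Apply the Euclidean algorithm:
  4m^4-40m^3+132m^2-160m+64 = (m-15)(4m^3+20m^2+8m-32) + (424m^2-8m-416)
  4m^3+20m^2+8m-32 = ((1/106)m+133/2809)(424m^2-8m-416) + ((34560/2809)m-34560/2809)
  424m^2-8m-416 = ((148877/4320)m+36517/1080)((34560/2809)m-34560/2809) + (0)
Last nonzero remainder: (34560/2809)m-34560/2809. Dividing through by 34560/2809 gives the monic gcd m-1.
Then lcm(f, g) = f·g / gcd(f, g); expanding and making the result monic gives the answer.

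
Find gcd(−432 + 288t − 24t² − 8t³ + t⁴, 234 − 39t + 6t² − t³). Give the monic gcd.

−6 + t

Euclidean algorithm in ℚ[t]:
  t⁴ − 8t³ − 24t² + 288t − 432 = (−t + 2)(−t³ + 6t² − 39t + 234) + (−75t² + 600t − 900)
  −t³ + 6t² − 39t + 234 = ((1/75)t + 2/75)(−75t² + 600t − 900) + (−43t + 258)
  −75t² + 600t − 900 = ((75/43)t − 150/43)(−43t + 258) + (0)
Last nonzero remainder: −43t + 258. Dividing through by −43 gives the monic gcd t − 6.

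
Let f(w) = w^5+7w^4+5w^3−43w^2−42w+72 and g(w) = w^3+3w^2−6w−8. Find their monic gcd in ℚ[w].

w^2+2w−8

Euclidean algorithm in ℚ[w]:
  w^5+7w^4+5w^3−43w^2−42w+72 = (w^2+4w−1)(w^3+3w^2−6w−8) + (−8w^2−16w+64)
  w^3+3w^2−6w−8 = (−(1/8)w−1/8)(−8w^2−16w+64) + (0)
Last nonzero remainder: −8w^2−16w+64. Dividing through by −8 gives the monic gcd w^2+2w−8.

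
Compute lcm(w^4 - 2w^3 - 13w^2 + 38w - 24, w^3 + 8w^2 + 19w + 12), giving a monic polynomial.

w^6 + 2w^5 - 18w^4 - 20w^3 + 89w^2 + 18w - 72

Repeated division with remainder:
  w^4 - 2w^3 - 13w^2 + 38w - 24 = (w - 10)(w^3 + 8w^2 + 19w + 12) + (48w^2 + 216w + 96)
  w^3 + 8w^2 + 19w + 12 = ((1/48)w + 7/96)(48w^2 + 216w + 96) + ((5/4)w + 5)
  48w^2 + 216w + 96 = ((192/5)w + 96/5)((5/4)w + 5) + (0)
Last nonzero remainder: (5/4)w + 5. Dividing through by 5/4 gives the monic gcd w + 4.
Then lcm(f, g) = f·g / gcd(f, g); expanding and making the result monic gives the answer.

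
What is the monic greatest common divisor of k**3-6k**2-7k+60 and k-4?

k-4

Repeated division with remainder:
  k**3-6k**2-7k+60 = (k**2-2k-15)(k-4) + (0)
The last nonzero remainder k-4 is already monic.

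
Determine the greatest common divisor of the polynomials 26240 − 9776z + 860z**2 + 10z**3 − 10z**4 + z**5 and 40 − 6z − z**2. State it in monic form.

−40 + 6z + z**2

Apply the Euclidean algorithm:
  z**5 − 10z**4 + 10z**3 + 860z**2 − 9776z + 26240 = (−z**3 + 16z**2 − 146z + 656)(−z**2 − 6z + 40) + (0)
Last nonzero remainder: −z**2 − 6z + 40. Dividing through by −1 gives the monic gcd z**2 + 6z − 40.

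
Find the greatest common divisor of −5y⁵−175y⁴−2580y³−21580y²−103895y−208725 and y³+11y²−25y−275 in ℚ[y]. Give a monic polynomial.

y²+16y+55

Apply the Euclidean algorithm:
  −5y⁵−175y⁴−2580y³−21580y²−103895y−208725 = (−5y²−120y−1385)(y³+11y²−25y−275) + (−10720y²−171520y−589600)
  y³+11y²−25y−275 = (−(1/10720)y+1/2144)(−10720y²−171520y−589600) + (0)
Last nonzero remainder: −10720y²−171520y−589600. Dividing through by −10720 gives the monic gcd y²+16y+55.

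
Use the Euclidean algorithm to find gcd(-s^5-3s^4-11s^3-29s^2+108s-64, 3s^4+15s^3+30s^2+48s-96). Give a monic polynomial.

Repeated division with remainder:
  -s^5-3s^4-11s^3-29s^2+108s-64 = (-(1/3)s+2/3)(3s^4+15s^3+30s^2+48s-96) + (-11s^3-33s^2+44s)
  3s^4+15s^3+30s^2+48s-96 = (-(3/11)s-6/11)(-11s^3-33s^2+44s) + (24s^2+72s-96)
  -11s^3-33s^2+44s = (-(11/24)s)(24s^2+72s-96) + (0)
Last nonzero remainder: 24s^2+72s-96. Dividing through by 24 gives the monic gcd s^2+3s-4.

s^2+3s-4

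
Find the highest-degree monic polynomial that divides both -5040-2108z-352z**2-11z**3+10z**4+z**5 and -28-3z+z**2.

-28-3z+z**2

Repeated division with remainder:
  z**5+10z**4-11z**3-352z**2-2108z-5040 = (z**3+13z**2+56z+180)(z**2-3z-28) + (0)
The last nonzero remainder z**2-3z-28 is already monic.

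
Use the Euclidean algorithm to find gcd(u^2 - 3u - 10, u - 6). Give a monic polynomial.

Apply the Euclidean algorithm:
  u^2 - 3u - 10 = (u + 3)(u - 6) + (8)
  u - 6 = ((1/8)u - 3/4)(8) + (0)
The last nonzero remainder is the constant 8, so the polynomials are coprime and gcd = 1.

1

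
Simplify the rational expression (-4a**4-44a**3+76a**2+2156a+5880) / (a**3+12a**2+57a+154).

(-4a**3-16a**2+188a+840)/(a**2+5a+22)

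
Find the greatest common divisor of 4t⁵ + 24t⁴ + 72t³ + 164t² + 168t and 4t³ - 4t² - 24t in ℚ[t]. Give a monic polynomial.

t² + 2t

Euclidean algorithm in ℚ[t]:
  4t⁵ + 24t⁴ + 72t³ + 164t² + 168t = (t² + 7t + 31)(4t³ - 4t² - 24t) + (456t² + 912t)
  4t³ - 4t² - 24t = ((1/114)t - 1/38)(456t² + 912t) + (0)
Last nonzero remainder: 456t² + 912t. Dividing through by 456 gives the monic gcd t² + 2t.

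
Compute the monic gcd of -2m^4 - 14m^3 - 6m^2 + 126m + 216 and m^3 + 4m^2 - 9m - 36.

m^3 + 4m^2 - 9m - 36

Repeated division with remainder:
  -2m^4 - 14m^3 - 6m^2 + 126m + 216 = (-2m - 6)(m^3 + 4m^2 - 9m - 36) + (0)
The last nonzero remainder m^3 + 4m^2 - 9m - 36 is already monic.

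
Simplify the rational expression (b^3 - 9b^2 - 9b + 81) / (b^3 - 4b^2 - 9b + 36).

(b - 9)/(b - 4)

Apply the Euclidean algorithm:
  b^3 - 9b^2 - 9b + 81 = (b^3 - 4b^2 - 9b + 36) + (-5b^2 + 45)
  b^3 - 4b^2 - 9b + 36 = (-(1/5)b + 4/5)(-5b^2 + 45) + (0)
Last nonzero remainder: -5b^2 + 45. Dividing through by -5 gives the monic gcd b^2 - 9.
Cancel b^2 - 9 from numerator and denominator to get the reduced form.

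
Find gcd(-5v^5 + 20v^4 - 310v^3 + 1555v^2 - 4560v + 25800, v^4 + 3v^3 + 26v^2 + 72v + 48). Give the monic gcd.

v^2 + 24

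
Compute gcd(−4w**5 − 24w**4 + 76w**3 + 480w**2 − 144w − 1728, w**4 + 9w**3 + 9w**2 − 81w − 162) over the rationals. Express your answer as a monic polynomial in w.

w**3 + 12w**2 + 45w + 54

Apply the Euclidean algorithm:
  −4w**5 − 24w**4 + 76w**3 + 480w**2 − 144w − 1728 = (−4w + 12)(w**4 + 9w**3 + 9w**2 − 81w − 162) + (4w**3 + 48w**2 + 180w + 216)
  w**4 + 9w**3 + 9w**2 − 81w − 162 = ((1/4)w − 3/4)(4w**3 + 48w**2 + 180w + 216) + (0)
Last nonzero remainder: 4w**3 + 48w**2 + 180w + 216. Dividing through by 4 gives the monic gcd w**3 + 12w**2 + 45w + 54.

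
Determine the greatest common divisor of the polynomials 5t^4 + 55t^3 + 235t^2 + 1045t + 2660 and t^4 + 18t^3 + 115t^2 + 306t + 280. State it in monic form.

t^2 + 11t + 28

By polynomial division,
  5t^4 + 55t^3 + 235t^2 + 1045t + 2660 = (5)(t^4 + 18t^3 + 115t^2 + 306t + 280) + (−35t^3 − 340t^2 − 485t + 1260)
  t^4 + 18t^3 + 115t^2 + 306t + 280 = (−(1/35)t − 58/245)(−35t^3 − 340t^2 − 485t + 1260) + ((1012/49)t^2 + (11132/49)t + 4048/7)
  −35t^3 − 340t^2 − 485t + 1260 = (−(1715/1012)t + 2205/1012)((1012/49)t^2 + (11132/49)t + 4048/7) + (0)
Last nonzero remainder: (1012/49)t^2 + (11132/49)t + 4048/7. Dividing through by 1012/49 gives the monic gcd t^2 + 11t + 28.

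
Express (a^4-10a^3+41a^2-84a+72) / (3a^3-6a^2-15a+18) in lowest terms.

(a^3-7a^2+20a-24)/(3a^2+3a-6)

Repeated division with remainder:
  a^4-10a^3+41a^2-84a+72 = ((1/3)a-8/3)(3a^3-6a^2-15a+18) + (30a^2-130a+120)
  3a^3-6a^2-15a+18 = ((1/10)a+7/30)(30a^2-130a+120) + ((10/3)a-10)
  30a^2-130a+120 = (9a-12)((10/3)a-10) + (0)
Last nonzero remainder: (10/3)a-10. Dividing through by 10/3 gives the monic gcd a-3.
Cancel a-3 from numerator and denominator to get the reduced form.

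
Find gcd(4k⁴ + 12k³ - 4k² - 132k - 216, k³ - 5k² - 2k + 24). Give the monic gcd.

k² - k - 6

By polynomial division,
  4k⁴ + 12k³ - 4k² - 132k - 216 = (4k + 32)(k³ - 5k² - 2k + 24) + (164k² - 164k - 984)
  k³ - 5k² - 2k + 24 = ((1/164)k - 1/41)(164k² - 164k - 984) + (0)
Last nonzero remainder: 164k² - 164k - 984. Dividing through by 164 gives the monic gcd k² - k - 6.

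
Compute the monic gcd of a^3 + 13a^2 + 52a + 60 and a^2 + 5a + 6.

Apply the Euclidean algorithm:
  a^3 + 13a^2 + 52a + 60 = (a + 8)(a^2 + 5a + 6) + (6a + 12)
  a^2 + 5a + 6 = ((1/6)a + 1/2)(6a + 12) + (0)
Last nonzero remainder: 6a + 12. Dividing through by 6 gives the monic gcd a + 2.

a + 2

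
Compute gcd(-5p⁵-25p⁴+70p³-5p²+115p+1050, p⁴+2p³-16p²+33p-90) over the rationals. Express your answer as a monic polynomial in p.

p³-4p²+8p-15

By polynomial division,
  -5p⁵-25p⁴+70p³-5p²+115p+1050 = (-5p-15)(p⁴+2p³-16p²+33p-90) + (20p³-80p²+160p-300)
  p⁴+2p³-16p²+33p-90 = ((1/20)p+3/10)(20p³-80p²+160p-300) + (0)
Last nonzero remainder: 20p³-80p²+160p-300. Dividing through by 20 gives the monic gcd p³-4p²+8p-15.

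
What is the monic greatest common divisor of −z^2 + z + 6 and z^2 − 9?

Apply the Euclidean algorithm:
  −z^2 + z + 6 = (−1)(z^2 − 9) + (z − 3)
  z^2 − 9 = (z + 3)(z − 3) + (0)
The last nonzero remainder z − 3 is already monic.

z − 3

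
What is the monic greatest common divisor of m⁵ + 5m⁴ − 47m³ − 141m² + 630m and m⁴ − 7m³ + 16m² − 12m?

Euclidean algorithm in ℚ[m]:
  m⁵ + 5m⁴ − 47m³ − 141m² + 630m = (m + 12)(m⁴ − 7m³ + 16m² − 12m) + (21m³ − 321m² + 774m)
  m⁴ − 7m³ + 16m² − 12m = ((1/21)m + 58/147)(21m³ − 321m² + 774m) + ((5184/49)m² − (15552/49)m)
  21m³ − 321m² + 774m = ((343/1728)m − 2107/864)((5184/49)m² − (15552/49)m) + (0)
Last nonzero remainder: (5184/49)m² − (15552/49)m. Dividing through by 5184/49 gives the monic gcd m² − 3m.

m² − 3m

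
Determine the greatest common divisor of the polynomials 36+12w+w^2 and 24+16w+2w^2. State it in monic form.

6+w

Repeated division with remainder:
  w^2+12w+36 = (1/2)(2w^2+16w+24) + (4w+24)
  2w^2+16w+24 = ((1/2)w+1)(4w+24) + (0)
Last nonzero remainder: 4w+24. Dividing through by 4 gives the monic gcd w+6.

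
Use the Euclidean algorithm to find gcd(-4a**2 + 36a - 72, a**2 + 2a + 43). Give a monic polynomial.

1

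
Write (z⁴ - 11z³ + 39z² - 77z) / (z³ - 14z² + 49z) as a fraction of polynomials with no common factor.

By polynomial division,
  z⁴ - 11z³ + 39z² - 77z = (z + 3)(z³ - 14z² + 49z) + (32z² - 224z)
  z³ - 14z² + 49z = ((1/32)z - 7/32)(32z² - 224z) + (0)
Last nonzero remainder: 32z² - 224z. Dividing through by 32 gives the monic gcd z² - 7z.
Cancel z² - 7z from numerator and denominator to get the reduced form.

(z² - 4z + 11)/(z - 7)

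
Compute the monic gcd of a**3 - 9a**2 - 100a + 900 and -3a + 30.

Repeated division with remainder:
  a**3 - 9a**2 - 100a + 900 = (-(1/3)a**2 - (1/3)a + 30)(-3a + 30) + (0)
Last nonzero remainder: -3a + 30. Dividing through by -3 gives the monic gcd a - 10.

a - 10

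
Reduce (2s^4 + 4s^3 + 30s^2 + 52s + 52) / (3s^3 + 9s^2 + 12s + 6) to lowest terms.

(2s^2 + 26)/(3s + 3)

Repeated division with remainder:
  2s^4 + 4s^3 + 30s^2 + 52s + 52 = ((2/3)s − 2/3)(3s^3 + 9s^2 + 12s + 6) + (28s^2 + 56s + 56)
  3s^3 + 9s^2 + 12s + 6 = ((3/28)s + 3/28)(28s^2 + 56s + 56) + (0)
Last nonzero remainder: 28s^2 + 56s + 56. Dividing through by 28 gives the monic gcd s^2 + 2s + 2.
Cancel s^2 + 2s + 2 from numerator and denominator to get the reduced form.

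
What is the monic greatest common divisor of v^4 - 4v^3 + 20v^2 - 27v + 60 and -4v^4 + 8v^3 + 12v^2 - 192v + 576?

v^2 - 3v + 12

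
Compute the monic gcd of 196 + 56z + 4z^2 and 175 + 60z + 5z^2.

7 + z

Euclidean algorithm in ℚ[z]:
  4z^2 + 56z + 196 = (4/5)(5z^2 + 60z + 175) + (8z + 56)
  5z^2 + 60z + 175 = ((5/8)z + 25/8)(8z + 56) + (0)
Last nonzero remainder: 8z + 56. Dividing through by 8 gives the monic gcd z + 7.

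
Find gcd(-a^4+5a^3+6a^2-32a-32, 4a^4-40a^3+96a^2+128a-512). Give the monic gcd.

Repeated division with remainder:
  -a^4+5a^3+6a^2-32a-32 = (-1/4)(4a^4-40a^3+96a^2+128a-512) + (-5a^3+30a^2-160)
  4a^4-40a^3+96a^2+128a-512 = (-(4/5)a+16/5)(-5a^3+30a^2-160) + (0)
Last nonzero remainder: -5a^3+30a^2-160. Dividing through by -5 gives the monic gcd a^3-6a^2+32.

a^3-6a^2+32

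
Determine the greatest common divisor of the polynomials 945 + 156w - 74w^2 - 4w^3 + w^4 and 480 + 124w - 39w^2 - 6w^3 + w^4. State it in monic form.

Euclidean algorithm in ℚ[w]:
  w^4 - 4w^3 - 74w^2 + 156w + 945 = (w^4 - 6w^3 - 39w^2 + 124w + 480) + (2w^3 - 35w^2 + 32w + 465)
  w^4 - 6w^3 - 39w^2 + 124w + 480 = ((1/2)w + 23/4)(2w^3 - 35w^2 + 32w + 465) + ((585/4)w^2 - (585/2)w - 8775/4)
  2w^3 - 35w^2 + 32w + 465 = ((8/585)w - 124/585)((585/4)w^2 - (585/2)w - 8775/4) + (0)
Last nonzero remainder: (585/4)w^2 - (585/2)w - 8775/4. Dividing through by 585/4 gives the monic gcd w^2 - 2w - 15.

-15 - 2w + w^2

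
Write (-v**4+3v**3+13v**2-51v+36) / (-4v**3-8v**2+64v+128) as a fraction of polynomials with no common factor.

(v**3-7v**2+15v-9)/(4v**2-8v-32)

Euclidean algorithm in ℚ[v]:
  -v**4+3v**3+13v**2-51v+36 = ((1/4)v-5/4)(-4v**3-8v**2+64v+128) + (-13v**2-3v+196)
  -4v**3-8v**2+64v+128 = ((4/13)v+92/169)(-13v**2-3v+196) + ((900/169)v+3600/169)
  -13v**2-3v+196 = (-(2197/900)v+8281/900)((900/169)v+3600/169) + (0)
Last nonzero remainder: (900/169)v+3600/169. Dividing through by 900/169 gives the monic gcd v+4.
Cancel v+4 from numerator and denominator to get the reduced form.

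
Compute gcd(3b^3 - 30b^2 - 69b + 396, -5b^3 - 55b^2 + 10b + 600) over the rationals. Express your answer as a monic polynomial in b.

b^2 + b - 12

Repeated division with remainder:
  3b^3 - 30b^2 - 69b + 396 = (-3/5)(-5b^3 - 55b^2 + 10b + 600) + (-63b^2 - 63b + 756)
  -5b^3 - 55b^2 + 10b + 600 = ((5/63)b + 50/63)(-63b^2 - 63b + 756) + (0)
Last nonzero remainder: -63b^2 - 63b + 756. Dividing through by -63 gives the monic gcd b^2 + b - 12.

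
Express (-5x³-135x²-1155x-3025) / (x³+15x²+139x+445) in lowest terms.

By polynomial division,
  -5x³-135x²-1155x-3025 = (-5)(x³+15x²+139x+445) + (-60x²-460x-800)
  x³+15x²+139x+445 = (-(1/60)x-11/90)(-60x²-460x-800) + ((625/9)x+3125/9)
  -60x²-460x-800 = (-(108/125)x-288/125)((625/9)x+3125/9) + (0)
Last nonzero remainder: (625/9)x+3125/9. Dividing through by 625/9 gives the monic gcd x+5.
Cancel x+5 from numerator and denominator to get the reduced form.

(-5x²-110x-605)/(x²+10x+89)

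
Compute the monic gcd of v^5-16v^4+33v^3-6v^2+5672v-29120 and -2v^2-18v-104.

v^2+9v+52

Euclidean algorithm in ℚ[v]:
  v^5-16v^4+33v^3-6v^2+5672v-29120 = (-(1/2)v^3+(25/2)v^2-103v+280)(-2v^2-18v-104) + (0)
Last nonzero remainder: -2v^2-18v-104. Dividing through by -2 gives the monic gcd v^2+9v+52.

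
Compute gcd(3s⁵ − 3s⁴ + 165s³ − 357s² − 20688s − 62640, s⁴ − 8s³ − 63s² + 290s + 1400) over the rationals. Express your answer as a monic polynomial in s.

s² + 9s + 20

Repeated division with remainder:
  3s⁵ − 3s⁴ + 165s³ − 357s² − 20688s − 62640 = (3s + 21)(s⁴ − 8s³ − 63s² + 290s + 1400) + (522s³ + 96s² − 30978s − 92040)
  s⁴ − 8s³ − 63s² + 290s + 1400 = ((1/522)s − 356/22707)(522s³ + 96s² − 30978s − 92040) + (−(16274/7569)s² − (16274/841)s − 325480/7569)
  522s³ + 96s² − 30978s − 92040 = (−(1975509/8137)s + 17416269/8137)(−(16274/7569)s² − (16274/841)s − 325480/7569) + (0)
Last nonzero remainder: −(16274/7569)s² − (16274/841)s − 325480/7569. Dividing through by −16274/7569 gives the monic gcd s² + 9s + 20.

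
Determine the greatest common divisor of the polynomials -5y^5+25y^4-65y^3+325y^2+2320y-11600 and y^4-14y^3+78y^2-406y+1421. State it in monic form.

y^2+29

By polynomial division,
  -5y^5+25y^4-65y^3+325y^2+2320y-11600 = (-5y-45)(y^4-14y^3+78y^2-406y+1421) + (-305y^3+1805y^2-8845y+52345)
  y^4-14y^3+78y^2-406y+1421 = (-(1/305)y+493/18605)(-305y^3+1805y^2-8845y+52345) + ((4356/3721)y^2+126324/3721)
  -305y^3+1805y^2-8845y+52345 = (-(1134905/4356)y+6716405/4356)((4356/3721)y^2+126324/3721) + (0)
Last nonzero remainder: (4356/3721)y^2+126324/3721. Dividing through by 4356/3721 gives the monic gcd y^2+29.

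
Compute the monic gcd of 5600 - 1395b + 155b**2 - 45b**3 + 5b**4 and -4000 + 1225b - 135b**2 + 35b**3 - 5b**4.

-160 + 17b - 2b**2 + b**3

By polynomial division,
  5b**4 - 45b**3 + 155b**2 - 1395b + 5600 = (-1)(-5b**4 + 35b**3 - 135b**2 + 1225b - 4000) + (-10b**3 + 20b**2 - 170b + 1600)
  -5b**4 + 35b**3 - 135b**2 + 1225b - 4000 = ((1/2)b - 5/2)(-10b**3 + 20b**2 - 170b + 1600) + (0)
Last nonzero remainder: -10b**3 + 20b**2 - 170b + 1600. Dividing through by -10 gives the monic gcd b**3 - 2b**2 + 17b - 160.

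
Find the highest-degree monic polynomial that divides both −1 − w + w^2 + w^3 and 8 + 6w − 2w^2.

1 + w

Apply the Euclidean algorithm:
  w^3 + w^2 − w − 1 = (−(1/2)w − 2)(−2w^2 + 6w + 8) + (15w + 15)
  −2w^2 + 6w + 8 = (−(2/15)w + 8/15)(15w + 15) + (0)
Last nonzero remainder: 15w + 15. Dividing through by 15 gives the monic gcd w + 1.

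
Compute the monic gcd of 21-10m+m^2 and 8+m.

By polynomial division,
  m^2-10m+21 = (m-18)(m+8) + (165)
  m+8 = ((1/165)m+8/165)(165) + (0)
The last nonzero remainder is the constant 165, so the polynomials are coprime and gcd = 1.

1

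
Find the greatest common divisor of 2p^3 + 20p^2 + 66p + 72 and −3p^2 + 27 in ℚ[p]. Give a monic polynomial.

Apply the Euclidean algorithm:
  2p^3 + 20p^2 + 66p + 72 = (−(2/3)p − 20/3)(−3p^2 + 27) + (84p + 252)
  −3p^2 + 27 = (−(1/28)p + 3/28)(84p + 252) + (0)
Last nonzero remainder: 84p + 252. Dividing through by 84 gives the monic gcd p + 3.

p + 3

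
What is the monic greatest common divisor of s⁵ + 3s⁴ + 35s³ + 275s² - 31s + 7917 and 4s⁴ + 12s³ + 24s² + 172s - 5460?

s³ + 8s² + 46s + 273

Apply the Euclidean algorithm:
  s⁵ + 3s⁴ + 35s³ + 275s² - 31s + 7917 = ((1/4)s)(4s⁴ + 12s³ + 24s² + 172s - 5460) + (29s³ + 232s² + 1334s + 7917)
  4s⁴ + 12s³ + 24s² + 172s - 5460 = ((4/29)s - 20/29)(29s³ + 232s² + 1334s + 7917) + (0)
Last nonzero remainder: 29s³ + 232s² + 1334s + 7917. Dividing through by 29 gives the monic gcd s³ + 8s² + 46s + 273.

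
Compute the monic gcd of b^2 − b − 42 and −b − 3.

1

Apply the Euclidean algorithm:
  b^2 − b − 42 = (−b + 4)(−b − 3) + (−30)
  −b − 3 = ((1/30)b + 1/10)(−30) + (0)
The last nonzero remainder is the constant −30, so the polynomials are coprime and gcd = 1.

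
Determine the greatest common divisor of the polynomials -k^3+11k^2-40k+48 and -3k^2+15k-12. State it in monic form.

k-4

Apply the Euclidean algorithm:
  -k^3+11k^2-40k+48 = ((1/3)k-2)(-3k^2+15k-12) + (-6k+24)
  -3k^2+15k-12 = ((1/2)k-1/2)(-6k+24) + (0)
Last nonzero remainder: -6k+24. Dividing through by -6 gives the monic gcd k-4.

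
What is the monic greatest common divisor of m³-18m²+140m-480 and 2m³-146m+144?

Euclidean algorithm in ℚ[m]:
  m³-18m²+140m-480 = (1/2)(2m³-146m+144) + (-18m²+213m-552)
  2m³-146m+144 = (-(1/9)m-71/54)(-18m²+213m-552) + ((1309/18)m-5236/9)
  -18m²+213m-552 = (-(324/1309)m+1242/1309)((1309/18)m-5236/9) + (0)
Last nonzero remainder: (1309/18)m-5236/9. Dividing through by 1309/18 gives the monic gcd m-8.

m-8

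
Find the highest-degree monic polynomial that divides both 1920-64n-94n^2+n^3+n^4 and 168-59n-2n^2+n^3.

Euclidean algorithm in ℚ[n]:
  n^4+n^3-94n^2-64n+1920 = (n+3)(n^3-2n^2-59n+168) + (-29n^2-55n+1416)
  n^3-2n^2-59n+168 = (-(1/29)n+113/841)(-29n^2-55n+1416) + (-(2340/841)n-18720/841)
  -29n^2-55n+1416 = ((24389/2340)n-49619/780)(-(2340/841)n-18720/841) + (0)
Last nonzero remainder: -(2340/841)n-18720/841. Dividing through by -2340/841 gives the monic gcd n+8.

8+n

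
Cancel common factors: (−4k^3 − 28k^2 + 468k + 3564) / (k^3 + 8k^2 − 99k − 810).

(−4k + 44)/(k − 10)

Apply the Euclidean algorithm:
  −4k^3 − 28k^2 + 468k + 3564 = (−4)(k^3 + 8k^2 − 99k − 810) + (4k^2 + 72k + 324)
  k^3 + 8k^2 − 99k − 810 = ((1/4)k − 5/2)(4k^2 + 72k + 324) + (0)
Last nonzero remainder: 4k^2 + 72k + 324. Dividing through by 4 gives the monic gcd k^2 + 18k + 81.
Cancel k^2 + 18k + 81 from numerator and denominator to get the reduced form.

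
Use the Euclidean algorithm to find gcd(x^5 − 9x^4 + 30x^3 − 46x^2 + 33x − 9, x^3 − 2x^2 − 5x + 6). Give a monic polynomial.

x^2 − 4x + 3

Apply the Euclidean algorithm:
  x^5 − 9x^4 + 30x^3 − 46x^2 + 33x − 9 = (x^2 − 7x + 21)(x^3 − 2x^2 − 5x + 6) + (−45x^2 + 180x − 135)
  x^3 − 2x^2 − 5x + 6 = (−(1/45)x − 2/45)(−45x^2 + 180x − 135) + (0)
Last nonzero remainder: −45x^2 + 180x − 135. Dividing through by −45 gives the monic gcd x^2 − 4x + 3.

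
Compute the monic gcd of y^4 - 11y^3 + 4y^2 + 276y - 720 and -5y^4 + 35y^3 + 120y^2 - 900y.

y^3 - 7y^2 - 24y + 180

Apply the Euclidean algorithm:
  y^4 - 11y^3 + 4y^2 + 276y - 720 = (-1/5)(-5y^4 + 35y^3 + 120y^2 - 900y) + (-4y^3 + 28y^2 + 96y - 720)
  -5y^4 + 35y^3 + 120y^2 - 900y = ((5/4)y)(-4y^3 + 28y^2 + 96y - 720) + (0)
Last nonzero remainder: -4y^3 + 28y^2 + 96y - 720. Dividing through by -4 gives the monic gcd y^3 - 7y^2 - 24y + 180.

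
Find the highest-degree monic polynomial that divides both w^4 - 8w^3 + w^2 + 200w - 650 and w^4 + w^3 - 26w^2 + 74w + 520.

w^3 - 3w^2 - 14w + 130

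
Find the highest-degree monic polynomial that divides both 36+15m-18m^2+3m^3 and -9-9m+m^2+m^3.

By polynomial division,
  3m^3-18m^2+15m+36 = (3)(m^3+m^2-9m-9) + (-21m^2+42m+63)
  m^3+m^2-9m-9 = (-(1/21)m-1/7)(-21m^2+42m+63) + (0)
Last nonzero remainder: -21m^2+42m+63. Dividing through by -21 gives the monic gcd m^2-2m-3.

-3-2m+m^2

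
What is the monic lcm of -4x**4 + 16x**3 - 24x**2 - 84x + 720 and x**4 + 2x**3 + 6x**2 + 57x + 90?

x**5 - 2x**4 - 2x**3 + 33x**2 - 138x - 360

Euclidean algorithm in ℚ[x]:
  -4x**4 + 16x**3 - 24x**2 - 84x + 720 = (-4)(x**4 + 2x**3 + 6x**2 + 57x + 90) + (24x**3 + 144x + 1080)
  x**4 + 2x**3 + 6x**2 + 57x + 90 = ((1/24)x + 1/12)(24x**3 + 144x + 1080) + (0)
Last nonzero remainder: 24x**3 + 144x + 1080. Dividing through by 24 gives the monic gcd x**3 + 6x + 45.
Then lcm(f, g) = f·g / gcd(f, g); expanding and making the result monic gives the answer.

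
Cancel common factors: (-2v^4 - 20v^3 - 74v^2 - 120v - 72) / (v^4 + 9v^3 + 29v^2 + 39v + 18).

Repeated division with remainder:
  -2v^4 - 20v^3 - 74v^2 - 120v - 72 = (-2)(v^4 + 9v^3 + 29v^2 + 39v + 18) + (-2v^3 - 16v^2 - 42v - 36)
  v^4 + 9v^3 + 29v^2 + 39v + 18 = (-(1/2)v - 1/2)(-2v^3 - 16v^2 - 42v - 36) + (0)
Last nonzero remainder: -2v^3 - 16v^2 - 42v - 36. Dividing through by -2 gives the monic gcd v^3 + 8v^2 + 21v + 18.
Cancel v^3 + 8v^2 + 21v + 18 from numerator and denominator to get the reduced form.

(-2v - 4)/(v + 1)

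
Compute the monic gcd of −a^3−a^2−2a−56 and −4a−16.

Apply the Euclidean algorithm:
  −a^3−a^2−2a−56 = ((1/4)a^2−(3/4)a+7/2)(−4a−16) + (0)
Last nonzero remainder: −4a−16. Dividing through by −4 gives the monic gcd a+4.

a+4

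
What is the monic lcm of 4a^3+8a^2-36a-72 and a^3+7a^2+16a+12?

a^4+4a^3-5a^2-36a-36

Apply the Euclidean algorithm:
  4a^3+8a^2-36a-72 = (4)(a^3+7a^2+16a+12) + (-20a^2-100a-120)
  a^3+7a^2+16a+12 = (-(1/20)a-1/10)(-20a^2-100a-120) + (0)
Last nonzero remainder: -20a^2-100a-120. Dividing through by -20 gives the monic gcd a^2+5a+6.
Then lcm(f, g) = f·g / gcd(f, g); expanding and making the result monic gives the answer.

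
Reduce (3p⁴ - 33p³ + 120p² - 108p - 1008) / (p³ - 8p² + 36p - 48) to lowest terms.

(3p² - 15p - 42)/(p - 2)

Euclidean algorithm in ℚ[p]:
  3p⁴ - 33p³ + 120p² - 108p - 1008 = (3p - 9)(p³ - 8p² + 36p - 48) + (-60p² + 360p - 1440)
  p³ - 8p² + 36p - 48 = (-(1/60)p + 1/30)(-60p² + 360p - 1440) + (0)
Last nonzero remainder: -60p² + 360p - 1440. Dividing through by -60 gives the monic gcd p² - 6p + 24.
Cancel p² - 6p + 24 from numerator and denominator to get the reduced form.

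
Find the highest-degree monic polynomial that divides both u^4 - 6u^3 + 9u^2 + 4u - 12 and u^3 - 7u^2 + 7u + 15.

Apply the Euclidean algorithm:
  u^4 - 6u^3 + 9u^2 + 4u - 12 = (u + 1)(u^3 - 7u^2 + 7u + 15) + (9u^2 - 18u - 27)
  u^3 - 7u^2 + 7u + 15 = ((1/9)u - 5/9)(9u^2 - 18u - 27) + (0)
Last nonzero remainder: 9u^2 - 18u - 27. Dividing through by 9 gives the monic gcd u^2 - 2u - 3.

u^2 - 2u - 3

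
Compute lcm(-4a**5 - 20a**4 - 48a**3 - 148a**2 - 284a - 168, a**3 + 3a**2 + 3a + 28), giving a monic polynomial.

Apply the Euclidean algorithm:
  -4a**5 - 20a**4 - 48a**3 - 148a**2 - 284a - 168 = (-4a**2 - 8a - 12)(a**3 + 3a**2 + 3a + 28) + (24a**2 - 24a + 168)
  a**3 + 3a**2 + 3a + 28 = ((1/24)a + 1/6)(24a**2 - 24a + 168) + (0)
Last nonzero remainder: 24a**2 - 24a + 168. Dividing through by 24 gives the monic gcd a**2 - a + 7.
Then lcm(f, g) = f·g / gcd(f, g); expanding and making the result monic gives the answer.

a**6 + 9a**5 + 32a**4 + 85a**3 + 219a**2 + 326a + 168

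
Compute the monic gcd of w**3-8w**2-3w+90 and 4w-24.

w-6

Repeated division with remainder:
  w**3-8w**2-3w+90 = ((1/4)w**2-(1/2)w-15/4)(4w-24) + (0)
Last nonzero remainder: 4w-24. Dividing through by 4 gives the monic gcd w-6.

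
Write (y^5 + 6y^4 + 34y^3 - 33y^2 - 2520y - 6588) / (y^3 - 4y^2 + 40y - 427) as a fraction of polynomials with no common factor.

Apply the Euclidean algorithm:
  y^5 + 6y^4 + 34y^3 - 33y^2 - 2520y - 6588 = (y^2 + 10y + 34)(y^3 - 4y^2 + 40y - 427) + (130y^2 + 390y + 7930)
  y^3 - 4y^2 + 40y - 427 = ((1/130)y - 7/130)(130y^2 + 390y + 7930) + (0)
Last nonzero remainder: 130y^2 + 390y + 7930. Dividing through by 130 gives the monic gcd y^2 + 3y + 61.
Cancel y^2 + 3y + 61 from numerator and denominator to get the reduced form.

(y^3 + 3y^2 - 36y - 108)/(y - 7)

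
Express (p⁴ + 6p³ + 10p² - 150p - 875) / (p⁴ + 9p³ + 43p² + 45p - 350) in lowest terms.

(p - 5)/(p - 2)

Euclidean algorithm in ℚ[p]:
  p⁴ + 6p³ + 10p² - 150p - 875 = (p⁴ + 9p³ + 43p² + 45p - 350) + (-3p³ - 33p² - 195p - 525)
  p⁴ + 9p³ + 43p² + 45p - 350 = (-(1/3)p + 2/3)(-3p³ - 33p² - 195p - 525) + (0)
Last nonzero remainder: -3p³ - 33p² - 195p - 525. Dividing through by -3 gives the monic gcd p³ + 11p² + 65p + 175.
Cancel p³ + 11p² + 65p + 175 from numerator and denominator to get the reduced form.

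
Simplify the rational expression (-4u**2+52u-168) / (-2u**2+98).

(2u-12)/(u+7)

By polynomial division,
  -4u**2+52u-168 = (2)(-2u**2+98) + (52u-364)
  -2u**2+98 = (-(1/26)u-7/26)(52u-364) + (0)
Last nonzero remainder: 52u-364. Dividing through by 52 gives the monic gcd u-7.
Cancel u-7 from numerator and denominator to get the reduced form.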